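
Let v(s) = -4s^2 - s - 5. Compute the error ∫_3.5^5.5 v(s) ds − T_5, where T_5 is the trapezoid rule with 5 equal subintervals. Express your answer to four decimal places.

0.2133

Exact integral: ∫_3.5^5.5 v(s) ds ≈ -183.666667.
T_5 = -183.88.
Error ≈ -183.666667 − (-183.88) ≈ 0.2133.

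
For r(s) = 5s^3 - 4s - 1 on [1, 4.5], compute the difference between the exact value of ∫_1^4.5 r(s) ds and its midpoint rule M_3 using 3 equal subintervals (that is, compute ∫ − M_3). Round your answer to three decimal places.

16.376

Exact integral: ∫_1^4.5 r(s) ds = 469.328125.
M_3 ≈ 452.95226.
Error ≈ 469.328125 − 452.95226 ≈ 16.376.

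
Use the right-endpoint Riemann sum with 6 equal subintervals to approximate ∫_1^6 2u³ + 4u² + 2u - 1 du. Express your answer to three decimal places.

1220.301

Δu = (6 − 1)/6 = 5/6.
Right endpoints: 11/6, 8/3, 3.5, 13/3, 31/6, 6.
f(11/6) = 3071/108, f(8/3) = 1909/27, f(3.5) = 140.75, f(13/3) = 6629/27, f(31/6) = 42331/108, f(6) = 587.
Sum = Δu · [f(11/6) + f(8/3) + f(3.5) + ...].
Sum ≈ 1220.301.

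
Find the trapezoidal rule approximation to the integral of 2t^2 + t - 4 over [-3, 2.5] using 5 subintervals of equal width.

Δt = (2.5 − (-3))/5 = 1.1.
f(-3) = 11, f(-1.9) = 1.32, f(-0.8) = -3.52, f(0.3) = -3.52, f(1.4) = 1.32, f(2.5) = 11.
T_5 = (Δt/2)·[f(t_0) + 2f(t_1) + ... + 2f(t_{4}) + f(t_5)].
Sum = 7.26.

7.26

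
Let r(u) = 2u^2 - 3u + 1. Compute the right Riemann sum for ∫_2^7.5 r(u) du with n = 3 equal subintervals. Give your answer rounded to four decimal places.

Δu = (7.5 − 2)/3 = 11/6.
Right endpoints: 23/6, 17/3, 7.5.
r(23/6) = 170/9, r(17/3) = 434/9, r(7.5) = 91.
Sum = Δu · [r(23/6) + r(17/3) + r(7.5)].
Sum ≈ 289.8704.

289.8704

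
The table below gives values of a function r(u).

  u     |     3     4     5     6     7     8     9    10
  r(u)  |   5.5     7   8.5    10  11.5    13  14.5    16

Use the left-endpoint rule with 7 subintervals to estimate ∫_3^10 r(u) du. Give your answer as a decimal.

Δu = 1.
Sum = 1·[5.5 + 7 + 8.5 + 10 + 11.5 + 13 + 14.5] = 70.

70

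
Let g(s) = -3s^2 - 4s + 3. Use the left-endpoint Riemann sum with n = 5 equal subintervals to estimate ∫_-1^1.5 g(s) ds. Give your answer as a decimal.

3.75

Δs = (1.5 − (-1))/5 = 0.5.
Left endpoints: -1, -0.5, 0, 0.5, 1.
g(-1) = 4, g(-0.5) = 4.25, g(0) = 3, g(0.5) = 0.25, g(1) = -4.
Sum = Δs · [g(-1) + g(-0.5) + g(0) + g(0.5) + g(1)].
Sum = 3.75.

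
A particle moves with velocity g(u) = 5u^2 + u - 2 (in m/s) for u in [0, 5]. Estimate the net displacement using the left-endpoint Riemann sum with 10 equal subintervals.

179.375

Δu = (5 − 0)/10 = 0.5.
Left endpoints: 0, 0.5, 1, 1.5, 2, 2.5, 3, 3.5, 4, 4.5.
g(0) = -2, g(0.5) = -0.25, g(1) = 4, g(1.5) = 10.75, g(2) = 20, g(2.5) = 31.75, g(3) = 46, g(3.5) = 62.75, g(4) = 82, g(4.5) = 103.75.
Sum = Δu · [g(0) + g(0.5) + g(1) + ...].
Sum = 179.375.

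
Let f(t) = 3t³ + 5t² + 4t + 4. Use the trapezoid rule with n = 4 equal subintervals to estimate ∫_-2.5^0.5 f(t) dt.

-4.125

Δt = (0.5 − (-2.5))/4 = 0.75.
f(-2.5) = -21.625, f(-1.75) = -3.765625, f(-1) = 2, f(-0.25) = 3.265625, f(0.5) = 7.625.
T_4 = (Δt/2)·[f(t_0) + 2f(t_1) + 2f(t_2) + 2f(t_3) + f(t_4)].
Sum = -4.125.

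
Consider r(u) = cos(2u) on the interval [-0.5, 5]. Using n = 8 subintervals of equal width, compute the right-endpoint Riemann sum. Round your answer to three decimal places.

Δu = (5 − (-0.5))/8 = 0.6875.
Right endpoints: 0.1875, 0.875, 1.5625, 2.25, 2.9375, 3.625, 4.3125, 5.
r(0.1875) ≈ 0.931, r(0.875) ≈ -0.178, r(1.5625) ≈ -1.000, r(2.25) ≈ -0.211, r(2.9375) ≈ 0.918, r(3.625) ≈ 0.568, r(4.3125) ≈ -0.697, r(5) ≈ -0.839.
Sum = Δu · [r(0.1875) + r(0.875) + r(1.5625) + ...].
Sum ≈ -0.350.

-0.350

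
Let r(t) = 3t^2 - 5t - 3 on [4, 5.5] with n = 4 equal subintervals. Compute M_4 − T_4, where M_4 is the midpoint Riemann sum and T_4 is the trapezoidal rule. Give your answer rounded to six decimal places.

-0.158203

M_4 ≈ 62.19726562.
T_4 = 62.35546875.
M_4 − T_4 ≈ -0.158203.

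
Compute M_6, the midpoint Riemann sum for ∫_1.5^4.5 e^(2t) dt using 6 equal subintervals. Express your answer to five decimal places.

Δt = (4.5 − 1.5)/6 = 0.5.
Midpoints: 1.75, 2.25, 2.75, 3.25, 3.75, 4.25.
f(1.75) ≈ 33.11545, f(2.25) ≈ 90.01713, f(2.75) ≈ 244.69193, f(3.25) ≈ 665.14163, f(3.75) ≈ 1808.04241, f(4.25) ≈ 4914.76884.
Sum = Δt · [f(1.75) + f(2.25) + f(2.75) + ...].
Sum ≈ 3877.88870.

3877.88870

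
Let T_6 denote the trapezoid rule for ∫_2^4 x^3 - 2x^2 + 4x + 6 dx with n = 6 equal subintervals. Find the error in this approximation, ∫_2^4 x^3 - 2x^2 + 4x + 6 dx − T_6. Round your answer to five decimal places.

-0.25926

Exact integral: ∫_2^4 f(x) dx ≈ 58.6666667.
T_6 ≈ 58.9259259.
Error ≈ 58.6666667 − 58.9259259 ≈ -0.25926.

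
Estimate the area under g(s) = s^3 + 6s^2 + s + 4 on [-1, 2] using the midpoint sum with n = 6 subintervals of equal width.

Δs = (2 − (-1))/6 = 0.5.
Midpoints: -0.75, -0.25, 0.25, 0.75, 1.25, 1.75.
g(-0.75) = 6.203125, g(-0.25) = 4.109375, g(0.25) = 4.640625, g(0.75) = 8.546875, g(1.25) = 16.578125, g(1.75) = 29.484375.
Sum = Δs · [g(-0.75) + g(-0.25) + g(0.25) + ...].
Sum = 34.78125.

34.78125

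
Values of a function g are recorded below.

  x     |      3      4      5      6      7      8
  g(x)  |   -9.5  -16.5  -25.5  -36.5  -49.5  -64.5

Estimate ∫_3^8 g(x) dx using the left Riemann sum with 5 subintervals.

Δx = 1.
Sum = 1·[(-9.5) + (-16.5) + (-25.5) + (-36.5) + (-49.5)] = -137.5.

-137.5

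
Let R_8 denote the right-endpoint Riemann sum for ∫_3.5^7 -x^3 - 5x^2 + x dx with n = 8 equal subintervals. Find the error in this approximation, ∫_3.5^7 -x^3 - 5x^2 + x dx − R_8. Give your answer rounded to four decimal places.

Exact integral: ∫_3.5^7 f(x) dx ≈ -1044.567708.
R_8 ≈ -1151.966553.
Error ≈ -1044.567708 − (-1151.966553) ≈ 107.3988.

107.3988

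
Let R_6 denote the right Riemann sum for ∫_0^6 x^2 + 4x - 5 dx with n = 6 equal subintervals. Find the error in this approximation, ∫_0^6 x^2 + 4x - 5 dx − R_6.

-31

Exact integral: ∫_0^6 f(x) dx = 114.
R_6 = 145.
Error = 114 − 145 = -31.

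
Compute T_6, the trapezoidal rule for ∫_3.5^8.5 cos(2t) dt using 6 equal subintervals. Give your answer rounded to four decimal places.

-0.6126

Δt = (8.5 − 3.5)/6 = 5/6.
f(3.5) ≈ 0.7539, f(13/3) ≈ -0.7261, f(31/6) ≈ -0.6149, f(6) ≈ 0.8439, f(41/6) ≈ 0.4533, f(23/3) ≈ -0.9306, f(8.5) ≈ -0.2752.
T_6 = (Δt/2)·[f(t_0) + 2f(t_1) + ... + 2f(t_{5}) + f(t_6)].
Sum ≈ -0.6126.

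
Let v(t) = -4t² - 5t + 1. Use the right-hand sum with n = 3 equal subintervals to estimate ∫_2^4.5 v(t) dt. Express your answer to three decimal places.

-182.407

Δt = (4.5 − 2)/3 = 5/6.
Right endpoints: 17/6, 11/3, 4.5.
v(17/6) = -815/18, v(11/3) = -640/9, v(4.5) = -102.5.
Sum = Δt · [v(17/6) + v(11/3) + v(4.5)].
Sum ≈ -182.407.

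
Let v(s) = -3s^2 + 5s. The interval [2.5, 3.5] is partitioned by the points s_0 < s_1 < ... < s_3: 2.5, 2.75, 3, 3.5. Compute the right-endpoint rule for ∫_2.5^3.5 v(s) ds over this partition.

-14.859375

Subinterval widths: 0.25, 0.25, 0.5.
Right endpoints: 2.75, 3, 3.5.
v(2.75) = -8.9375, v(3) = -12, v(3.5) = -19.25.
Sum = Σ Δs_i · v(s_i).
Sum = -14.859375.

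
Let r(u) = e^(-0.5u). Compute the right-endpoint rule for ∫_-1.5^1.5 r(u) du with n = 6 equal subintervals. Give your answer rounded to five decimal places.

2.89522

Δu = (1.5 − (-1.5))/6 = 0.5.
Right endpoints: -1, -0.5, 0, 0.5, 1, 1.5.
r(-1) ≈ 1.64872, r(-0.5) ≈ 1.28403, r(0) ≈ 1.00000, r(0.5) ≈ 0.77880, r(1) ≈ 0.60653, r(1.5) ≈ 0.47237.
Sum = Δu · [r(-1) + r(-0.5) + r(0) + ...].
Sum ≈ 2.89522.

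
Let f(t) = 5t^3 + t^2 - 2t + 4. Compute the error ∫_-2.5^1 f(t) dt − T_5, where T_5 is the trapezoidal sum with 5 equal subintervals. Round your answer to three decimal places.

Exact integral: ∫_-2.5^1 f(t) dt ≈ -22.78646.
T_5 = -25.71625.
Error ≈ -22.78646 − (-25.71625) ≈ 2.930.

2.930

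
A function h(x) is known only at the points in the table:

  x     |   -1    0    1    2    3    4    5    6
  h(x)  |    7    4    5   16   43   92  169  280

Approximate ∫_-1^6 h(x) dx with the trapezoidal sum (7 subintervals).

Δx = 1.
T_7 = (1/2)·[7 + 2·4 + 2·5 + 2·16 + 2·43 + 2·92 + 2·169 + 280] = 472.5.

472.5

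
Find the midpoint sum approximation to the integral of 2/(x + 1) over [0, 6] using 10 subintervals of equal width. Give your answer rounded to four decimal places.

3.8641

Δx = (6 − 0)/10 = 0.6.
Midpoints: 0.3, 0.9, 1.5, 2.1, 2.7, 3.3, 3.9, 4.5, 5.1, 5.7.
f(0.3) = 20/13, f(0.9) = 20/19, f(1.5) = 0.8, f(2.1) = 20/31, f(2.7) = 20/37, f(3.3) = 20/43, f(3.9) = 20/49, f(4.5) = 4/11, f(5.1) = 20/61, f(5.7) = 20/67.
Sum = Δx · [f(0.3) + f(0.9) + f(1.5) + ...].
Sum ≈ 3.8641.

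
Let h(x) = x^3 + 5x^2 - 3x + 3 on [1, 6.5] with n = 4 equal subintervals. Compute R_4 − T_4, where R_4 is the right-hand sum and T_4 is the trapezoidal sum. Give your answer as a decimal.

318.5703125

R_4 ≈ 1203.41503906.
T_4 ≈ 884.84472656.
R_4 − T_4 = 318.5703125.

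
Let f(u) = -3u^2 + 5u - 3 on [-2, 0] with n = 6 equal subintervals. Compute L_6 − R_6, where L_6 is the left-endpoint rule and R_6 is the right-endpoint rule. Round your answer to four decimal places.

L_6 ≈ -27.777778.
R_6 ≈ -20.444444.
L_6 − R_6 ≈ -7.3333.

-7.3333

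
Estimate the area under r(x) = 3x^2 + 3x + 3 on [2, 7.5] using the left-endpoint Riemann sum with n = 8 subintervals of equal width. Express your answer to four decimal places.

Δx = (7.5 − 2)/8 = 0.6875.
Left endpoints: 2, 2.6875, 3.375, 4.0625, 4.75, 5.4375, 6.125, 6.8125.
r(2) = 21, r(2.6875) = 32.73046875, r(3.375) = 47.296875, r(4.0625) = 64.69921875, r(4.75) = 84.9375, r(5.4375) = 108.01171875, r(6.125) = 133.921875, r(6.8125) = 162.66796875.
Sum = Δx · [r(2) + r(2.6875) + r(3.375) + ...].
Sum ≈ 450.4951.

450.4951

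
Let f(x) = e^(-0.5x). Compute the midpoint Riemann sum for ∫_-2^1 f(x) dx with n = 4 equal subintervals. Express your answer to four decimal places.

4.1989

Δx = (1 − (-2))/4 = 0.75.
Midpoints: -1.625, -0.875, -0.125, 0.625.
f(-1.625) ≈ 2.2535, f(-0.875) ≈ 1.5488, f(-0.125) ≈ 1.0645, f(0.625) ≈ 0.7316.
Sum = Δx · [f(-1.625) + f(-0.875) + f(-0.125) + f(0.625)].
Sum ≈ 4.1989.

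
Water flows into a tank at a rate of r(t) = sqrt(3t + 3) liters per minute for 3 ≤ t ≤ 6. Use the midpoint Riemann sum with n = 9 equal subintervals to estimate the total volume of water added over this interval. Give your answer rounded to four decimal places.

12.1482

Δt = (6 − 3)/9 = 1/3.
Midpoints: 19/6, 3.5, 23/6, 25/6, 4.5, 29/6, 31/6, 5.5, 35/6.
r(19/6) ≈ 3.5355, r(3.5) ≈ 3.6742, r(23/6) ≈ 3.8079, r(25/6) ≈ 3.9370, r(4.5) ≈ 4.0620, r(29/6) ≈ 4.1833, r(31/6) ≈ 4.3012, r(5.5) ≈ 4.4159, r(35/6) ≈ 4.5277.
Sum = Δt · [r(19/6) + r(3.5) + r(23/6) + ...].
Sum ≈ 12.1482.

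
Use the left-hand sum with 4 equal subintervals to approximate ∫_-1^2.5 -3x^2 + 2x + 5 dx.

Δx = (2.5 − (-1))/4 = 0.875.
Left endpoints: -1, -0.125, 0.75, 1.625.
f(-1) = 0, f(-0.125) = 4.703125, f(0.75) = 4.8125, f(1.625) = 0.328125.
Sum = Δx · [f(-1) + f(-0.125) + f(0.75) + f(1.625)].
Sum = 8.61328125.

8.61328125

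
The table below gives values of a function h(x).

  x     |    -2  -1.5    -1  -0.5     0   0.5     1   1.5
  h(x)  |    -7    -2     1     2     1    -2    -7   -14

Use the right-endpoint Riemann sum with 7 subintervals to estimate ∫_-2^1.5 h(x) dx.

-10.5

Δx = 0.5.
Sum = 0.5·[(-2) + 1 + 2 + 1 + (-2) + (-7) + (-14)] = -10.5.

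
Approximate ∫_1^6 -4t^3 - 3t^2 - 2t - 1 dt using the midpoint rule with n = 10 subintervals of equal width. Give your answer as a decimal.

-1545.3125

Δt = (6 − 1)/10 = 0.5.
Midpoints: 1.25, 1.75, 2.25, 2.75, 3.25, 3.75, 4.25, 4.75, 5.25, 5.75.
f(1.25) = -16, f(1.75) = -35.125, f(2.25) = -66.25, f(2.75) = -112.375, f(3.25) = -176.5, f(3.75) = -261.625, f(4.25) = -370.75, f(4.75) = -506.875, f(5.25) = -673, f(5.75) = -872.125.
Sum = Δt · [f(1.25) + f(1.75) + f(2.25) + ...].
Sum = -1545.3125.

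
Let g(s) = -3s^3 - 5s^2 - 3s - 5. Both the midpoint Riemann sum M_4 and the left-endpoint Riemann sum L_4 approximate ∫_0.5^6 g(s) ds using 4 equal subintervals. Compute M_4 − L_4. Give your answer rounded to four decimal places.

M_4 ≈ -1383.190918.
L_4 ≈ -892.750977.
M_4 − L_4 ≈ -490.4399.

-490.4399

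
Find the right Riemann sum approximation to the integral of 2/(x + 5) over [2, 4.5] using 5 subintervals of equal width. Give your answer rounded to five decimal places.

0.59235

Δx = (4.5 − 2)/5 = 0.5.
Right endpoints: 2.5, 3, 3.5, 4, 4.5.
f(2.5) = 4/15, f(3) = 0.25, f(3.5) = 4/17, f(4) = 2/9, f(4.5) = 4/19.
Sum = Δx · [f(2.5) + f(3) + f(3.5) + f(4) + f(4.5)].
Sum ≈ 0.59235.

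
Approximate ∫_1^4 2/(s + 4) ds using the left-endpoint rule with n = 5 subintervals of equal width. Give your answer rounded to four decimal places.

0.9865

Δs = (4 − 1)/5 = 0.6.
Left endpoints: 1, 1.6, 2.2, 2.8, 3.4.
f(1) = 0.4, f(1.6) = 5/14, f(2.2) = 10/31, f(2.8) = 5/17, f(3.4) = 10/37.
Sum = Δs · [f(1) + f(1.6) + f(2.2) + f(2.8) + f(3.4)].
Sum ≈ 0.9865.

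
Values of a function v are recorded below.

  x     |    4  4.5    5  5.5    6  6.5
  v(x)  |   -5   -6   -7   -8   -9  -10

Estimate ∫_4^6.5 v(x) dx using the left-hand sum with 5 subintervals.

Δx = 0.5.
Sum = 0.5·[(-5) + (-6) + (-7) + (-8) + (-9)] = -17.5.

-17.5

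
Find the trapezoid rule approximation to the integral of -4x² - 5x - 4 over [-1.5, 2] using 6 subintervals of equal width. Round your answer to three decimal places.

-34.336

Δx = (2 − (-1.5))/6 = 7/12.
f(-1.5) = -5.5, f(-11/12) = -25/9, f(-1/3) = -25/9, f(0.25) = -5.5, f(5/6) = -197/18, f(17/12) = -172/9, f(2) = -30.
T_6 = (Δx/2)·[f(x_0) + 2f(x_1) + ... + 2f(x_{5}) + f(x_6)].
Sum ≈ -34.336.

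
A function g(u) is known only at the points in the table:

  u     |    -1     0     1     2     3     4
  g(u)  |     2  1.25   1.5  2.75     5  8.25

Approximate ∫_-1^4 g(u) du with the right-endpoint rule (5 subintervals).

18.75

Δu = 1.
Sum = 1·[1.25 + 1.5 + 2.75 + 5 + 8.25] = 18.75.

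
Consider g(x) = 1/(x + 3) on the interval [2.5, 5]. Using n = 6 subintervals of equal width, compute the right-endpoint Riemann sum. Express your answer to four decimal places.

0.3631

Δx = (5 − 2.5)/6 = 5/12.
Right endpoints: 35/12, 10/3, 3.75, 25/6, 55/12, 5.
g(35/12) = 12/71, g(10/3) = 3/19, g(3.75) = 4/27, g(25/6) = 6/43, g(55/12) = 12/91, g(5) = 0.125.
Sum = Δx · [g(35/12) + g(10/3) + g(3.75) + ...].
Sum ≈ 0.3631.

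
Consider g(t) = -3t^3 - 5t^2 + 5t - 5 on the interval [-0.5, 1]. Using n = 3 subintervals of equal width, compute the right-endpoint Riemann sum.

-8.5625

Δt = (1 − (-0.5))/3 = 0.5.
Right endpoints: 0, 0.5, 1.
g(0) = -5, g(0.5) = -4.125, g(1) = -8.
Sum = Δt · [g(0) + g(0.5) + g(1)].
Sum = -8.5625.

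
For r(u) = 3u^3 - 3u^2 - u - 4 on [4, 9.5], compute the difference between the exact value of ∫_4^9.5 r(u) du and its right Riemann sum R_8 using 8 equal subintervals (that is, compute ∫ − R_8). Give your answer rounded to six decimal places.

Exact integral: ∫_4^9.5 r(u) du = 5064.296875.
R_8 ≈ 5829.02514648.
Error ≈ 5064.296875 − 5829.02514648 ≈ -764.728271.

-764.728271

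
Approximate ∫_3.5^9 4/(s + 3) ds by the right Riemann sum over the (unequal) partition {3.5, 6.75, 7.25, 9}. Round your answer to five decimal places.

Subinterval widths: 3.25, 0.5, 1.75.
Right endpoints: 6.75, 7.25, 9.
f(6.75) = 16/39, f(7.25) = 16/41, f(9) = 1/3.
Sum = Σ Δs_i · f(s_i).
Sum ≈ 2.11179.

2.11179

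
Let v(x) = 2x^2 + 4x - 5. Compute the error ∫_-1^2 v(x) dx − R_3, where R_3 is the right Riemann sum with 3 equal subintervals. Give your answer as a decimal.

-10

Exact integral: ∫_-1^2 v(x) dx = -3.
R_3 = 7.
Error = -3 − 7 = -10.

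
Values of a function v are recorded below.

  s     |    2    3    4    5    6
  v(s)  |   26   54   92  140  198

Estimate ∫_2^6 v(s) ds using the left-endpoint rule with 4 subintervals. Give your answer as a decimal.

312

Δs = 1.
Sum = 1·[26 + 54 + 92 + 140] = 312.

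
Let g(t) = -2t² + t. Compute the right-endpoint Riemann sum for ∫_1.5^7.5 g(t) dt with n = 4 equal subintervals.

-333

Δt = (7.5 − 1.5)/4 = 1.5.
Right endpoints: 3, 4.5, 6, 7.5.
g(3) = -15, g(4.5) = -36, g(6) = -66, g(7.5) = -105.
Sum = Δt · [g(3) + g(4.5) + g(6) + g(7.5)].
Sum = -333.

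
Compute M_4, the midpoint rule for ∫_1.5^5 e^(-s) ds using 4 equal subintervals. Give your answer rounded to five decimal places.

Δs = (5 − 1.5)/4 = 0.875.
Midpoints: 1.9375, 2.8125, 3.6875, 4.5625.
f(1.9375) ≈ 0.14406, f(2.8125) ≈ 0.06005, f(3.6875) ≈ 0.02503, f(4.5625) ≈ 0.01044.
Sum = Δs · [f(1.9375) + f(2.8125) + f(3.6875) + f(4.5625)].
Sum ≈ 0.20964.

0.20964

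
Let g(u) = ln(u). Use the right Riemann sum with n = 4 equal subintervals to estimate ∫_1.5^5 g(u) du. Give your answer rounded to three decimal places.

4.436

Δu = (5 − 1.5)/4 = 0.875.
Right endpoints: 2.375, 3.25, 4.125, 5.
g(2.375) ≈ 0.865, g(3.25) ≈ 1.179, g(4.125) ≈ 1.417, g(5) ≈ 1.609.
Sum = Δu · [g(2.375) + g(3.25) + g(4.125) + g(5)].
Sum ≈ 4.436.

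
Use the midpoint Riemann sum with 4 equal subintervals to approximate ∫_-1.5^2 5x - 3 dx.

Δx = (2 − (-1.5))/4 = 0.875.
Midpoints: -1.0625, -0.1875, 0.6875, 1.5625.
f(-1.0625) = -8.3125, f(-0.1875) = -3.9375, f(0.6875) = 0.4375, f(1.5625) = 4.8125.
Sum = Δx · [f(-1.0625) + f(-0.1875) + f(0.6875) + f(1.5625)].
Sum = -6.125.

-6.125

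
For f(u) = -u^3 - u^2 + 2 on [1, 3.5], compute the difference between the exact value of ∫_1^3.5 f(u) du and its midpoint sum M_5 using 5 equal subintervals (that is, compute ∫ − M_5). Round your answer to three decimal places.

-0.404

Exact integral: ∫_1^3.5 f(u) du ≈ -46.22396.
M_5 = -45.8203125.
Error ≈ -46.22396 − (-45.8203125) ≈ -0.404.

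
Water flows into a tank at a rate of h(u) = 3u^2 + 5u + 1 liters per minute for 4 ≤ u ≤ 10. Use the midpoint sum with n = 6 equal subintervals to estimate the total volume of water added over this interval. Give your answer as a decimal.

1150.5

Δu = (10 − 4)/6 = 1.
Midpoints: 4.5, 5.5, 6.5, 7.5, 8.5, 9.5.
h(4.5) = 84.25, h(5.5) = 119.25, h(6.5) = 160.25, h(7.5) = 207.25, h(8.5) = 260.25, h(9.5) = 319.25.
Sum = Δu · [h(4.5) + h(5.5) + h(6.5) + ...].
Sum = 1150.5.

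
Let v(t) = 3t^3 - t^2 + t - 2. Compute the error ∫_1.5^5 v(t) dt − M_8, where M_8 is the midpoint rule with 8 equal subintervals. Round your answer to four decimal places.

1.5771

Exact integral: ∫_1.5^5 v(t) dt ≈ 428.786458.
M_8 ≈ 427.209351.
Error ≈ 428.786458 − 427.209351 ≈ 1.5771.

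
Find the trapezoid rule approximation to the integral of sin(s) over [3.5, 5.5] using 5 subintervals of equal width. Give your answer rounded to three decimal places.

-1.623

Δs = (5.5 − 3.5)/5 = 0.4.
f(3.5) ≈ -0.351, f(3.9) ≈ -0.688, f(4.3) ≈ -0.916, f(4.7) ≈ -1.000, f(5.1) ≈ -0.926, f(5.5) ≈ -0.706.
T_5 = (Δs/2)·[f(s_0) + 2f(s_1) + ... + 2f(s_{4}) + f(s_5)].
Sum ≈ -1.623.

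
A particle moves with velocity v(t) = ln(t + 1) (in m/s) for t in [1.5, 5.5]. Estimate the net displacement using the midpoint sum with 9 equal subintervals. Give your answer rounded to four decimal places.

Δt = (5.5 − 1.5)/9 = 4/9.
Midpoints: 31/18, 13/6, 47/18, 55/18, 3.5, 71/18, 79/18, 29/6, 95/18.
v(31/18) ≈ 1.0014, v(13/6) ≈ 1.1527, v(47/18) ≈ 1.2840, v(55/18) ≈ 1.4001, v(3.5) ≈ 1.5041, v(71/18) ≈ 1.5983, v(79/18) ≈ 1.6843, v(29/6) ≈ 1.7636, v(95/18) ≈ 1.8370.
Sum = Δt · [v(31/18) + v(13/6) + v(47/18) + ...].
Sum ≈ 5.8780.

5.8780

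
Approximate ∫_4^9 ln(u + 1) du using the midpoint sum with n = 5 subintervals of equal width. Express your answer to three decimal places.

Δu = (9 − 4)/5 = 1.
Midpoints: 4.5, 5.5, 6.5, 7.5, 8.5.
f(4.5) ≈ 1.705, f(5.5) ≈ 1.872, f(6.5) ≈ 2.015, f(7.5) ≈ 2.140, f(8.5) ≈ 2.251.
Sum = Δu · [f(4.5) + f(5.5) + f(6.5) + f(7.5) + f(8.5)].
Sum ≈ 9.983.

9.983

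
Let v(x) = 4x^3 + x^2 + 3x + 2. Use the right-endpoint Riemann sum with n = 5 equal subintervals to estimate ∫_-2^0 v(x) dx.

-9.12

Δx = (0 − (-2))/5 = 0.4.
Right endpoints: -1.6, -1.2, -0.8, -0.4, 0.
v(-1.6) = -16.624, v(-1.2) = -7.072, v(-0.8) = -1.808, v(-0.4) = 0.704, v(0) = 2.
Sum = Δx · [v(-1.6) + v(-1.2) + v(-0.8) + v(-0.4) + v(0)].
Sum = -9.12.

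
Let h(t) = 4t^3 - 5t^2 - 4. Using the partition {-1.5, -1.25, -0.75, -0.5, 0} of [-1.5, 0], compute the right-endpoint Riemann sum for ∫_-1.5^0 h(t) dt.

Subinterval widths: 0.25, 0.5, 0.25, 0.5.
Right endpoints: -1.25, -0.75, -0.5, 0.
h(-1.25) = -19.625, h(-0.75) = -8.5, h(-0.5) = -5.75, h(0) = -4.
Sum = Σ Δt_i · h(t_i).
Sum = -12.59375.

-12.59375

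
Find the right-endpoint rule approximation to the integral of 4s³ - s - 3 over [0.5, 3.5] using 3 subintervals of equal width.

231

Δs = (3.5 − 0.5)/3 = 1.
Right endpoints: 1.5, 2.5, 3.5.
f(1.5) = 9, f(2.5) = 57, f(3.5) = 165.
Sum = Δs · [f(1.5) + f(2.5) + f(3.5)].
Sum = 231.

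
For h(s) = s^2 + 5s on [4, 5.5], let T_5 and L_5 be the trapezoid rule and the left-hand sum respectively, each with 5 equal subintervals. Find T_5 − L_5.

3.2625

T_5 = 69.7725.
L_5 = 66.51.
T_5 − L_5 = 3.2625.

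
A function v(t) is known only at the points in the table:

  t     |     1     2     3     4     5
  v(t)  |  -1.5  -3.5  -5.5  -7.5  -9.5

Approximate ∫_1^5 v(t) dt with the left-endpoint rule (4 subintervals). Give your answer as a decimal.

Δt = 1.
Sum = 1·[(-1.5) + (-3.5) + (-5.5) + (-7.5)] = -18.

-18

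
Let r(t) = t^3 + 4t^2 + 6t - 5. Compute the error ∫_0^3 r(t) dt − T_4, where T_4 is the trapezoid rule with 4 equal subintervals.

-2.390625

Exact integral: ∫_0^3 r(t) dt = 68.25.
T_4 = 70.640625.
Error = 68.25 − 70.640625 = -2.390625.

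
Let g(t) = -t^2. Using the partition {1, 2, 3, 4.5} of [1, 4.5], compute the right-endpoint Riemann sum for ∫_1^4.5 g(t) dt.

Subinterval widths: 1, 1, 1.5.
Right endpoints: 2, 3, 4.5.
g(2) = -4, g(3) = -9, g(4.5) = -20.25.
Sum = Σ Δt_i · g(t_i).
Sum = -43.375.

-43.375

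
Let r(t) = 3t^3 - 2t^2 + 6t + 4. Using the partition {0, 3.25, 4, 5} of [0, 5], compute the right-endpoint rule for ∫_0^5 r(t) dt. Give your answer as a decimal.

842.41796875

Subinterval widths: 3.25, 0.75, 1.
Right endpoints: 3.25, 4, 5.
r(3.25) = 105.359375, r(4) = 188, r(5) = 359.
Sum = Σ Δt_i · r(t_i).
Sum = 842.41796875.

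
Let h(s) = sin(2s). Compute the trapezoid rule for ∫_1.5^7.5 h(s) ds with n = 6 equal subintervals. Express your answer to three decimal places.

Δs = (7.5 − 1.5)/6 = 1.
h(1.5) ≈ 0.141, h(2.5) ≈ -0.959, h(3.5) ≈ 0.657, h(4.5) ≈ 0.412, h(5.5) ≈ -1.000, h(6.5) ≈ 0.420, h(7.5) ≈ 0.650.
T_6 = (Δs/2)·[h(s_0) + 2h(s_1) + ... + 2h(s_{5}) + h(s_6)].
Sum ≈ -0.074.

-0.074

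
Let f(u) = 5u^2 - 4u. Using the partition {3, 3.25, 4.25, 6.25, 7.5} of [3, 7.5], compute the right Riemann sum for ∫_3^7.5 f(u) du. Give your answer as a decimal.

Subinterval widths: 0.25, 1, 2, 1.25.
Right endpoints: 3.25, 4.25, 6.25, 7.5.
f(3.25) = 39.8125, f(4.25) = 73.3125, f(6.25) = 170.3125, f(7.5) = 251.25.
Sum = Σ Δu_i · f(u_i).
Sum = 737.953125.

737.953125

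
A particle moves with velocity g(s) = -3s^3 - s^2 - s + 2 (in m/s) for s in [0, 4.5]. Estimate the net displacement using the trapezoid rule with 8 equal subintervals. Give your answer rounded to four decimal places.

-344.0896

Δs = (4.5 − 0)/8 = 0.5625.
g(0) = 2, g(0.5625) = 2405/4096, g(1.125) = -2387/512, g(1.6875) = -69433/4096, g(2.25) = -39.484375, g(2.8125) = -309103/4096, g(3.375) = -65585/512, g(3.9375) = -821581/4096, g(4.5) = -296.125.
T_8 = (Δs/2)·[g(s_0) + 2g(s_1) + ... + 2g(s_{7}) + g(s_8)].
Sum ≈ -344.0896.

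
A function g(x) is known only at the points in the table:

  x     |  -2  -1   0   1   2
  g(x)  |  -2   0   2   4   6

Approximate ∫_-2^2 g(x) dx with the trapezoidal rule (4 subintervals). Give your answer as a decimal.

8

Δx = 1.
T_4 = (1/2)·[(-2) + 2·0 + 2·2 + 2·4 + 6] = 8.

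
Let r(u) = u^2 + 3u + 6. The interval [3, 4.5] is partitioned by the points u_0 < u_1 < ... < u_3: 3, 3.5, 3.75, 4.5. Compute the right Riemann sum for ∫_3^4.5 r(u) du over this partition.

Subinterval widths: 0.5, 0.25, 0.75.
Right endpoints: 3.5, 3.75, 4.5.
r(3.5) = 28.75, r(3.75) = 31.3125, r(4.5) = 39.75.
Sum = Σ Δu_i · r(u_i).
Sum = 52.015625.

52.015625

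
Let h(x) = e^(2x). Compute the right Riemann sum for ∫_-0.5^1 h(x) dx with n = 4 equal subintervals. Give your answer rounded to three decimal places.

4.990

Δx = (1 − (-0.5))/4 = 0.375.
Right endpoints: -0.125, 0.25, 0.625, 1.
h(-0.125) ≈ 0.779, h(0.25) ≈ 1.649, h(0.625) ≈ 3.490, h(1) ≈ 7.389.
Sum = Δx · [h(-0.125) + h(0.25) + h(0.625) + h(1)].
Sum ≈ 4.990.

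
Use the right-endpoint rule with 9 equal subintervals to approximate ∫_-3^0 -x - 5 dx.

-11

Δx = (0 − (-3))/9 = 1/3.
Right endpoints: -8/3, -7/3, -2, -5/3, -4/3, -1, -2/3, -1/3, 0.
f(-8/3) = -7/3, f(-7/3) = -8/3, f(-2) = -3, f(-5/3) = -10/3, f(-4/3) = -11/3, f(-1) = -4, f(-2/3) = -13/3, f(-1/3) = -14/3, f(0) = -5.
Sum = Δx · [f(-8/3) + f(-7/3) + f(-2) + ...].
Sum = -11.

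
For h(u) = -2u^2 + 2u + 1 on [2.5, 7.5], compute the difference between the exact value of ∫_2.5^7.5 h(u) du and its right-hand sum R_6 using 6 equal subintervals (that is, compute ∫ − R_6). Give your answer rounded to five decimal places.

38.65741

Exact integral: ∫_2.5^7.5 h(u) du ≈ -215.8333333.
R_6 ≈ -254.4907407.
Error ≈ -215.8333333 − (-254.4907407) ≈ 38.65741.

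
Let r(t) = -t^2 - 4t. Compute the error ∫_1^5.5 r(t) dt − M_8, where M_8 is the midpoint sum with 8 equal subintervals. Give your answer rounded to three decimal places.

Exact integral: ∫_1^5.5 r(t) dt = -113.625.
M_8 ≈ -113.50635.
Error ≈ -113.625 − (-113.50635) ≈ -0.119.

-0.119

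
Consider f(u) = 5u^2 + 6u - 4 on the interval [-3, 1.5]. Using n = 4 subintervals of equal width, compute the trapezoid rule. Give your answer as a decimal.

Δu = (1.5 − (-3))/4 = 1.125.
f(-3) = 23, f(-1.875) = 2.328125, f(-0.75) = -5.6875, f(0.375) = -1.046875, f(1.5) = 16.25.
T_4 = (Δu/2)·[f(u_0) + 2f(u_1) + 2f(u_2) + 2f(u_3) + f(u_4)].
Sum = 17.12109375.

17.12109375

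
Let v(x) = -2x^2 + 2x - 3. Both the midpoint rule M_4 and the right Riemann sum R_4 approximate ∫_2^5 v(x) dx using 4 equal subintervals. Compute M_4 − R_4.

14.34375

M_4 = -65.71875.
R_4 = -80.0625.
M_4 − R_4 = 14.34375.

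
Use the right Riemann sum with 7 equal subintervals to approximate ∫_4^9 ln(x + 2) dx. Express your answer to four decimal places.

10.8396

Δx = (9 − 4)/7 = 5/7.
Right endpoints: 33/7, 38/7, 43/7, 48/7, 53/7, 58/7, 9.
f(33/7) ≈ 1.9042, f(38/7) ≈ 2.0053, f(43/7) ≈ 2.0971, f(48/7) ≈ 2.1812, f(53/7) ≈ 2.2588, f(58/7) ≈ 2.3308, f(9) ≈ 2.3979.
Sum = Δx · [f(33/7) + f(38/7) + f(43/7) + ...].
Sum ≈ 10.8396.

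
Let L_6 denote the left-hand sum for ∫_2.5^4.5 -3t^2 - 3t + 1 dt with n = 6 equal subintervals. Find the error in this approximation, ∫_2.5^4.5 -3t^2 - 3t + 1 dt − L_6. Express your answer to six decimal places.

Exact integral: ∫_2.5^4.5 f(t) dt = -94.5.
L_6 ≈ -86.61111111.
Error ≈ -94.5 − (-86.61111111) ≈ -7.888889.

-7.888889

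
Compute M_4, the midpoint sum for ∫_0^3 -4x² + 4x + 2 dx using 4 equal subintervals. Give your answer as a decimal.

-11.4375

Δx = (3 − 0)/4 = 0.75.
Midpoints: 0.375, 1.125, 1.875, 2.625.
f(0.375) = 2.9375, f(1.125) = 1.4375, f(1.875) = -4.5625, f(2.625) = -15.0625.
Sum = Δx · [f(0.375) + f(1.125) + f(1.875) + f(2.625)].
Sum = -11.4375.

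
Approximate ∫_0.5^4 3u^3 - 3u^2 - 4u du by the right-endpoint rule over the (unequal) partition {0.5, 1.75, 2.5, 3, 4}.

Subinterval widths: 1.25, 0.75, 0.5, 1.
Right endpoints: 1.75, 2.5, 3, 4.
f(1.75) = -0.109375, f(2.5) = 18.125, f(3) = 42, f(4) = 128.
Sum = Σ Δu_i · f(u_i).
Sum = 162.45703125.

162.45703125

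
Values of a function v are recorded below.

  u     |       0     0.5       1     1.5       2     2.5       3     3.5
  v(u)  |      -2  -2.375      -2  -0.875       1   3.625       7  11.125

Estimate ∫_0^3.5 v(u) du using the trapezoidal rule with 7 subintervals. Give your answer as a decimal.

Δu = 0.5.
T_7 = (0.5/2)·[(-2) + 2·(-2.375) + 2·(-2) + 2·(-0.875) + 2·1 + 2·3.625 + 2·7 + 11.125] = 5.46875.

5.46875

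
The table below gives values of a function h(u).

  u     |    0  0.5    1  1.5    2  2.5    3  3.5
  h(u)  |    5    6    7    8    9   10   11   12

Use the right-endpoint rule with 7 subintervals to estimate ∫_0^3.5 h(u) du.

31.5

Δu = 0.5.
Sum = 0.5·[6 + 7 + 8 + 9 + 10 + 11 + 12] = 31.5.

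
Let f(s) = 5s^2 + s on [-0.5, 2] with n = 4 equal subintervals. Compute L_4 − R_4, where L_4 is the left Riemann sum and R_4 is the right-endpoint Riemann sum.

-13.28125

L_4 = 9.58984375.
R_4 = 22.87109375.
L_4 − R_4 = -13.28125.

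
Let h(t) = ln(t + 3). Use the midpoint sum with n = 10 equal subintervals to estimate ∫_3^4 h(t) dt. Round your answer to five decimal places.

1.87082

Δt = (4 − 3)/10 = 0.1.
Midpoints: 3.05, 3.15, 3.25, 3.35, 3.45, 3.55, 3.65, 3.75, 3.85, 3.95.
h(3.05) ≈ 1.80006, h(3.15) ≈ 1.81645, h(3.25) ≈ 1.83258, h(3.35) ≈ 1.84845, h(3.45) ≈ 1.86408, h(3.55) ≈ 1.87947, h(3.65) ≈ 1.89462, h(3.75) ≈ 1.90954, h(3.85) ≈ 1.92425, h(3.95) ≈ 1.93874.
Sum = Δt · [h(3.05) + h(3.15) + h(3.25) + ...].
Sum ≈ 1.87082.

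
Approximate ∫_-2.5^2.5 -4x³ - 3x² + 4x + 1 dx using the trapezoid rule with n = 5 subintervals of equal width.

-28.75

Δx = (2.5 − (-2.5))/5 = 1.
f(-2.5) = 34.75, f(-1.5) = 1.75, f(-0.5) = -1.25, f(0.5) = 1.75, f(1.5) = -13.25, f(2.5) = -70.25.
T_5 = (Δx/2)·[f(x_0) + 2f(x_1) + ... + 2f(x_{4}) + f(x_5)].
Sum = -28.75.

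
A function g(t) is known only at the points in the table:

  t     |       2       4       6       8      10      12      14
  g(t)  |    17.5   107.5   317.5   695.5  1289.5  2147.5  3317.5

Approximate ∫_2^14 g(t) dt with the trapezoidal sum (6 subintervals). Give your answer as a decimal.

Δt = 2.
T_6 = (2/2)·[17.5 + 2·107.5 + 2·317.5 + 2·695.5 + 2·1289.5 + 2·2147.5 + 3317.5] = 12450.

12450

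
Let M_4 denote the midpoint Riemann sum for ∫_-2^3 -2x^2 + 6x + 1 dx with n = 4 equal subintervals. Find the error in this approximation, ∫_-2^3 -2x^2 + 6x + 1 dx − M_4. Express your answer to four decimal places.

Exact integral: ∫_-2^3 f(x) dx ≈ -3.333333.
M_4 = -2.03125.
Error ≈ -3.333333 − (-2.03125) ≈ -1.3021.

-1.3021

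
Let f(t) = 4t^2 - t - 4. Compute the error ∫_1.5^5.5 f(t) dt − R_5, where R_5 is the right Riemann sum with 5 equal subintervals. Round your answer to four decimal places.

-44.9067

Exact integral: ∫_1.5^5.5 f(t) dt ≈ 187.333333.
R_5 = 232.24.
Error ≈ 187.333333 − 232.24 ≈ -44.9067.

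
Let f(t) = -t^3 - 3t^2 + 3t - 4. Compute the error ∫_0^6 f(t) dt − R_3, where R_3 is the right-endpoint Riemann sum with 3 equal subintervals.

Exact integral: ∫_0^6 f(t) dt = -510.
R_3 = -864.
Error = -510 − (-864) = 354.

354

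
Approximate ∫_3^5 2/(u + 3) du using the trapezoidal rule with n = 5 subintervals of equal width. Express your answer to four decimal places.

0.5757

Δu = (5 − 3)/5 = 0.4.
f(3) = 1/3, f(3.4) = 0.3125, f(3.8) = 5/17, f(4.2) = 5/18, f(4.6) = 5/19, f(5) = 0.25.
T_5 = (Δu/2)·[f(u_0) + 2f(u_1) + ... + 2f(u_{4}) + f(u_5)].
Sum ≈ 0.5757.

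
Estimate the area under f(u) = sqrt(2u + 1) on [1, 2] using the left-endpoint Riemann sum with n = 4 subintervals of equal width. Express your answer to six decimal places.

Δu = (2 − 1)/4 = 0.25.
Left endpoints: 1, 1.25, 1.5, 1.75.
f(1) ≈ 1.732051, f(1.25) ≈ 1.870829, f(1.5) ≈ 2.000000, f(1.75) ≈ 2.121320.
Sum = Δu · [f(1) + f(1.25) + f(1.5) + f(1.75)].
Sum ≈ 1.931050.

1.931050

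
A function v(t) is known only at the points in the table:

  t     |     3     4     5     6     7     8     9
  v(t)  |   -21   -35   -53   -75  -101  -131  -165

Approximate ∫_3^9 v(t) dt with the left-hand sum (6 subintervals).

Δt = 1.
Sum = 1·[(-21) + (-35) + (-53) + (-75) + (-101) + (-131)] = -416.

-416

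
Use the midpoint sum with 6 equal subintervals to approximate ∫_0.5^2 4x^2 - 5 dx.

Δx = (2 − 0.5)/6 = 0.25.
Midpoints: 0.625, 0.875, 1.125, 1.375, 1.625, 1.875.
f(0.625) = -3.4375, f(0.875) = -1.9375, f(1.125) = 0.0625, f(1.375) = 2.5625, f(1.625) = 5.5625, f(1.875) = 9.0625.
Sum = Δx · [f(0.625) + f(0.875) + f(1.125) + ...].
Sum = 2.96875.

2.96875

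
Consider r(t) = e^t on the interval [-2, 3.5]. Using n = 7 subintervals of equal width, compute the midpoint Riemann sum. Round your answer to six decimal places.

32.146807

Δt = (3.5 − (-2))/7 = 11/14.
Midpoints: -45/28, -23/28, -1/28, 0.75, 43/28, 65/28, 87/28.
r(-45/28) ≈ 0.200460, r(-23/28) ≈ 0.439803, r(-1/28) ≈ 0.964916, r(0.75) ≈ 2.117000, r(43/28) ≈ 4.644642, r(65/28) ≈ 10.190221, r(87/28) ≈ 22.357076.
Sum = Δt · [r(-45/28) + r(-23/28) + r(-1/28) + ...].
Sum ≈ 32.146807.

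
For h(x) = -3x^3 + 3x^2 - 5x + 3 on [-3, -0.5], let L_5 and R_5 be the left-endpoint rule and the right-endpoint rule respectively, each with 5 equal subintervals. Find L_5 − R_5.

59.6875

L_5 = 148.75.
R_5 = 89.0625.
L_5 − R_5 = 59.6875.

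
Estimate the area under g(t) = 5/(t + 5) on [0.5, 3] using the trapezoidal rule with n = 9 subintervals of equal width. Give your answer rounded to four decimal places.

Δt = (3 − 0.5)/9 = 5/18.
g(0.5) = 10/11, g(7/9) = 45/52, g(19/18) = 90/109, g(4/3) = 15/19, g(29/18) = 90/119, g(17/9) = 45/62, g(13/6) = 30/43, g(22/9) = 45/67, g(49/18) = 90/139, g(3) = 0.625.
T_9 = (Δt/2)·[g(t_0) + 2g(t_1) + ... + 2g(t_{8}) + g(t_9)].
Sum ≈ 1.8740.

1.8740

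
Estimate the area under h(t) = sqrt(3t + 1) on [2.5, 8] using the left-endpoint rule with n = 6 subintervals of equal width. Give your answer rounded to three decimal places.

Δt = (8 − 2.5)/6 = 11/12.
Left endpoints: 2.5, 41/12, 13/3, 5.25, 37/6, 85/12.
h(2.5) ≈ 2.915, h(41/12) ≈ 3.354, h(13/3) ≈ 3.742, h(5.25) ≈ 4.093, h(37/6) ≈ 4.416, h(85/12) ≈ 4.717.
Sum = Δt · [h(2.5) + h(41/12) + h(13/3) + ...].
Sum ≈ 21.300.

21.300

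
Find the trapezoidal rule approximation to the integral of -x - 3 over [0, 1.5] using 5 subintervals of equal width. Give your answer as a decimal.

-5.625

Δx = (1.5 − 0)/5 = 0.3.
f(0) = -3, f(0.3) = -3.3, f(0.6) = -3.6, f(0.9) = -3.9, f(1.2) = -4.2, f(1.5) = -4.5.
T_5 = (Δx/2)·[f(x_0) + 2f(x_1) + ... + 2f(x_{4}) + f(x_5)].
Sum = -5.625.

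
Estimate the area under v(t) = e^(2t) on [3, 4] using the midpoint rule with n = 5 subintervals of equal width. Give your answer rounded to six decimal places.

1280.212759

Δt = (4 − 3)/5 = 0.2.
Midpoints: 3.1, 3.3, 3.5, 3.7, 3.9.
v(3.1) ≈ 492.749041, v(3.3) ≈ 735.095189, v(3.5) ≈ 1096.633158, v(3.7) ≈ 1635.984430, v(3.9) ≈ 2440.601978.
Sum = Δt · [v(3.1) + v(3.3) + v(3.5) + v(3.7) + v(3.9)].
Sum ≈ 1280.212759.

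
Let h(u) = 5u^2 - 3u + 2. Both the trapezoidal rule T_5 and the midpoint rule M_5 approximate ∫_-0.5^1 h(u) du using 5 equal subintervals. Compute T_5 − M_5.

0.16875

T_5 = 3.8625.
M_5 = 3.69375.
T_5 − M_5 = 0.16875.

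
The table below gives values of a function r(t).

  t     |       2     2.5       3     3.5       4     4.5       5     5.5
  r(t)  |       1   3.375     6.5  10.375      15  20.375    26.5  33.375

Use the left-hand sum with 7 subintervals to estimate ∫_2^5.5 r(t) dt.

41.5625

Δt = 0.5.
Sum = 0.5·[1 + 3.375 + 6.5 + 10.375 + 15 + 20.375 + 26.5] = 41.5625.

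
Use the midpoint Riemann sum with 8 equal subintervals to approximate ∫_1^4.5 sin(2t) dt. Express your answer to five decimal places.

0.25557

Δt = (4.5 − 1)/8 = 0.4375.
Midpoints: 1.21875, 1.65625, 2.09375, 2.53125, 2.96875, 3.40625, 3.84375, 4.28125.
f(1.21875) ≈ 0.64734, f(1.65625) ≈ -0.17008, f(2.09375) ≈ -0.86538, f(2.53125) ≈ -0.93933, f(2.96875) ≈ -0.33884, f(3.40625) ≈ 0.50494, f(3.84375) ≈ 0.98617, f(4.28125) ≈ 0.75933.
Sum = Δt · [f(1.21875) + f(1.65625) + f(2.09375) + ...].
Sum ≈ 0.25557.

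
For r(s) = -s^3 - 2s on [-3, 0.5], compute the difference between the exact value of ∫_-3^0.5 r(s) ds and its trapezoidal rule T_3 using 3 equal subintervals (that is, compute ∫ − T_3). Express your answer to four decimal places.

Exact integral: ∫_-3^0.5 r(s) ds = 28.984375.
T_3 ≈ 31.961806.
Error ≈ 28.984375 − 31.961806 ≈ -2.9774.

-2.9774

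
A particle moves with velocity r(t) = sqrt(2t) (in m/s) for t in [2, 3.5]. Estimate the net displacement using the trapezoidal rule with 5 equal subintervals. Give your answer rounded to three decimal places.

Δt = (3.5 − 2)/5 = 0.3.
r(2) ≈ 2.000, r(2.3) ≈ 2.145, r(2.6) ≈ 2.280, r(2.9) ≈ 2.408, r(3.2) ≈ 2.530, r(3.5) ≈ 2.646.
T_5 = (Δt/2)·[r(t_0) + 2r(t_1) + ... + 2r(t_{4}) + r(t_5)].
Sum ≈ 3.506.

3.506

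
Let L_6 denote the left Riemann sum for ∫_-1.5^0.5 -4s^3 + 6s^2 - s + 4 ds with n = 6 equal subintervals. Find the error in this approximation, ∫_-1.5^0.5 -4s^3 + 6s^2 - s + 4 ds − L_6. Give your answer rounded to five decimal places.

-5.11111

Exact integral: ∫_-1.5^0.5 f(s) ds = 21.
L_6 ≈ 26.1111111.
Error ≈ 21 − 26.1111111 ≈ -5.11111.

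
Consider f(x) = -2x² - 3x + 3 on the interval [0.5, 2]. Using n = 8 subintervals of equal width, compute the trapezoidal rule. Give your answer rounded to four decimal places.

-6.3926

Δx = (2 − 0.5)/8 = 0.1875.
f(0.5) = 1, f(0.6875) = -0.0078125, f(0.875) = -1.15625, f(1.0625) = -2.4453125, f(1.25) = -3.875, f(1.4375) = -5.4453125, f(1.625) = -7.15625, f(1.8125) = -9.0078125, f(2) = -11.
T_8 = (Δx/2)·[f(x_0) + 2f(x_1) + ... + 2f(x_{7}) + f(x_8)].
Sum ≈ -6.3926.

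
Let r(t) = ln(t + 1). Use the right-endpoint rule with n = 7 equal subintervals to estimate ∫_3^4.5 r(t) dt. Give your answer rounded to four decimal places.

Δt = (4.5 − 3)/7 = 3/14.
Right endpoints: 45/14, 24/7, 51/14, 27/7, 57/14, 30/7, 4.5.
r(45/14) ≈ 1.4385, r(24/7) ≈ 1.4881, r(51/14) ≈ 1.5353, r(27/7) ≈ 1.5805, r(57/14) ≈ 1.6236, r(30/7) ≈ 1.6650, r(4.5) ≈ 1.7047.
Sum = Δt · [r(45/14) + r(24/7) + r(51/14) + ...].
Sum ≈ 2.3648.

2.3648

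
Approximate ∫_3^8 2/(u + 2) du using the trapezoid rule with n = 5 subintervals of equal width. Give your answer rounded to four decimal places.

1.3913

Δu = (8 − 3)/5 = 1.
f(3) = 0.4, f(4) = 1/3, f(5) = 2/7, f(6) = 0.25, f(7) = 2/9, f(8) = 0.2.
T_5 = (Δu/2)·[f(u_0) + 2f(u_1) + ... + 2f(u_{4}) + f(u_5)].
Sum ≈ 1.3913.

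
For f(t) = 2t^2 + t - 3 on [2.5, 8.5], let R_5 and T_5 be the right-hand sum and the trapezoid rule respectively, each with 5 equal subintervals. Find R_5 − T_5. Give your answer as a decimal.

R_5 = 499.68.
T_5 = 416.88.
R_5 − T_5 = 82.8.

82.8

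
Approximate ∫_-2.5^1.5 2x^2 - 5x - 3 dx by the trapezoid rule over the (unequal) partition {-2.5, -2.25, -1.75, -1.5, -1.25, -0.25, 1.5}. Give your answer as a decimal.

Subinterval widths: 0.25, 0.5, 0.25, 0.25, 1, 1.75.
f(-2.5) = 22, f(-2.25) = 18.375, f(-1.75) = 11.875, f(-1.5) = 9, f(-1.25) = 6.375, f(-0.25) = -1.625, f(1.5) = -6.
On each subinterval the trapezoid contributes (Δx_i/2)·[f(x_{i-1}) + f(x_i)].
Sum = 12.84375.

12.84375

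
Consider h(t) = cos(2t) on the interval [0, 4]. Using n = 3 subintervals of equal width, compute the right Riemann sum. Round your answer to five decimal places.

-0.60403

Δt = (4 − 0)/3 = 4/3.
Right endpoints: 4/3, 8/3, 4.
h(4/3) ≈ -0.88933, h(8/3) ≈ 0.58180, h(4) ≈ -0.14550.
Sum = Δt · [h(4/3) + h(8/3) + h(4)].
Sum ≈ -0.60403.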